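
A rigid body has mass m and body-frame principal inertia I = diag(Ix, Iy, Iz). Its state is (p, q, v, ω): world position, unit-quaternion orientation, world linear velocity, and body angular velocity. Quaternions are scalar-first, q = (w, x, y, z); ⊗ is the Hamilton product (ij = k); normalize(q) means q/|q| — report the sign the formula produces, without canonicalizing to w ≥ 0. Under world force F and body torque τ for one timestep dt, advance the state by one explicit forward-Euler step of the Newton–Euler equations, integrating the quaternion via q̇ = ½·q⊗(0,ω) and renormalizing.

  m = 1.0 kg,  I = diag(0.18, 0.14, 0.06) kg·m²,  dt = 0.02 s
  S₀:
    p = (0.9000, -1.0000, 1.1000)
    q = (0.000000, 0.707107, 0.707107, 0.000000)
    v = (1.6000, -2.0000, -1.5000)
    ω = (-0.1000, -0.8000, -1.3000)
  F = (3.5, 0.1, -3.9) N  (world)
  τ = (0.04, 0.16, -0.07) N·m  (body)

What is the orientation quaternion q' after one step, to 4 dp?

q' = (0.0064, 0.6978, 0.7162, -0.0049)

Hamilton product q⊗(0,ω) = (0.6363963, -0.9192391, 0.9192391, -0.4949749)
q + ½dt·q⊗(0,ω), renormalized = (0.0064, 0.6978, 0.7162, -0.0049)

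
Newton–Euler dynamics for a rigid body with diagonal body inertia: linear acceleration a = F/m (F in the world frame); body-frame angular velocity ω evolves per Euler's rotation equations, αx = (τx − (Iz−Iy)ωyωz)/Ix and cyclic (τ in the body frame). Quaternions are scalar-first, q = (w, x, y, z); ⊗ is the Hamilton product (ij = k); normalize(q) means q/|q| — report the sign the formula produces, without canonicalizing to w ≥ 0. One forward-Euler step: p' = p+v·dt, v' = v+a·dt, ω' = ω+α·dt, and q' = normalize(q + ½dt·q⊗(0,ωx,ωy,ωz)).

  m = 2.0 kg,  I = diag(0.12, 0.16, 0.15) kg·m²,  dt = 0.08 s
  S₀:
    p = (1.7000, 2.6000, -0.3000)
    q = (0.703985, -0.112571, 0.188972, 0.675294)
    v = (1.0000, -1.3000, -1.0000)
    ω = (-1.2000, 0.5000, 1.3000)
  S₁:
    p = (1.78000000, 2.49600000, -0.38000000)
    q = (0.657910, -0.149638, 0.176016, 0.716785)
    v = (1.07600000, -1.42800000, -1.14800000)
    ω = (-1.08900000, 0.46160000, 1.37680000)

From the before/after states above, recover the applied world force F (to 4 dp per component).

Δv = v₁−v₀ = (0.07600000, -0.12800000, -0.14800000)
m·(v₁−v₀)/dt = (1.9000, -3.2000, -3.7000)

F = (1.9000, -3.2000, -3.7000)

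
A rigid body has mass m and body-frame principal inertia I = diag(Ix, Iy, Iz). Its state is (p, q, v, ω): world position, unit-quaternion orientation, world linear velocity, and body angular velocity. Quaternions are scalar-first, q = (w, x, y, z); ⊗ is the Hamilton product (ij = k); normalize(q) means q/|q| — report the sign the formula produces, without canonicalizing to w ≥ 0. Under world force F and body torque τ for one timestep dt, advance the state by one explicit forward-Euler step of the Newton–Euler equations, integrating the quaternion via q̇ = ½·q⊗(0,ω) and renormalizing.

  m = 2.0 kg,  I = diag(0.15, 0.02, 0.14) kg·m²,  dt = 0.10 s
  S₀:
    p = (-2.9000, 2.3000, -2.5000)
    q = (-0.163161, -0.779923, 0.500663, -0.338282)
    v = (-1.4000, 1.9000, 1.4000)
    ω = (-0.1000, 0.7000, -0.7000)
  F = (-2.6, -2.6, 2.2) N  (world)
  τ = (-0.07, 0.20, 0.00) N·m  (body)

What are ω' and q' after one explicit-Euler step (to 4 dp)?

ω' = (-0.1075, 1.6965, -0.7065)
q' = (-0.1962, -0.7838, 0.4688, -0.3569)

α = I⁻¹(τ − ω×Iω) = (-0.0747, 9.9650, -0.0650)
new body rate ω' = (-0.1075, 1.6965, -0.7065)
Hamilton product q⊗(0,ω) = (-0.6652538, -0.0973506, -0.6263306, -0.3816671)
updated quaternion q' = (-0.1962, -0.7838, 0.4688, -0.3569)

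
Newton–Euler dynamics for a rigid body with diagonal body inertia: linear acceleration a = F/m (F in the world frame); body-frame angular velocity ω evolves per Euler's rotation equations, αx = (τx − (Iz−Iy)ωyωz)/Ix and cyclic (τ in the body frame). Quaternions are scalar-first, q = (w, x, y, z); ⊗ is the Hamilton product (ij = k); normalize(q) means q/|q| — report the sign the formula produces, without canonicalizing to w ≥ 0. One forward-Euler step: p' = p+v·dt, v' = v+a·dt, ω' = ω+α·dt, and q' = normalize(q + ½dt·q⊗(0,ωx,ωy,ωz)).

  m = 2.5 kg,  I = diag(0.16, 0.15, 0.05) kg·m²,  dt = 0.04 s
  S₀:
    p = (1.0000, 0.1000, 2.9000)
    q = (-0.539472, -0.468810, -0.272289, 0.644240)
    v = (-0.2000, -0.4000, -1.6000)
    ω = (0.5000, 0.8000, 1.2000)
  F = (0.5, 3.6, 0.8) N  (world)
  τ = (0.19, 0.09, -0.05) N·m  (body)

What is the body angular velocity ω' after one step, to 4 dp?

ω' = (0.5715, 0.8064, 1.1632)

gyro term ω×Iω = (-0.0960, 0.0660, -0.0040)
(τ − ω×Iω)/I = (1.7875, 0.1600, -0.9200)
new body rate ω' = (0.5715, 0.8064, 1.1632)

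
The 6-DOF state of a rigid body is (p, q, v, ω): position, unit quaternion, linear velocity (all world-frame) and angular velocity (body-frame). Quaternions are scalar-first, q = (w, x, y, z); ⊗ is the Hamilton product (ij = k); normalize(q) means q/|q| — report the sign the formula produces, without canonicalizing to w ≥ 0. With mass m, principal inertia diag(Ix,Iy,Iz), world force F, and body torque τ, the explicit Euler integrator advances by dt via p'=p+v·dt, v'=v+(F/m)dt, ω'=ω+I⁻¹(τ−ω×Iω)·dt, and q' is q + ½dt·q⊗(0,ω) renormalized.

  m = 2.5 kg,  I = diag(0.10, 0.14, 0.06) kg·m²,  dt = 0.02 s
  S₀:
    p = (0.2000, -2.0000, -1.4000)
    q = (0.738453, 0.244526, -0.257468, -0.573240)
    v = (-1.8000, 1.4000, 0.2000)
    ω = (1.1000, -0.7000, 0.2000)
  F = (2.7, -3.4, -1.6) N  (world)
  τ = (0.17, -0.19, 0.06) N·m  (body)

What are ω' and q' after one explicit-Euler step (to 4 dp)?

ω' = (1.1318, -0.7284, 0.2303)
q' = (0.7350, 0.2481, -0.2694, -0.5706)

ω×(Iω) gyroscopic = (0.0112, 0.0088, -0.0308)
angular accel α = (1.5880, -1.4200, 1.5133)
ω' = ω + α·dt = (1.1318, -0.7284, 0.2303)
Hamilton product q⊗(0,ω) = (-0.3345582, 0.3595367, -1.1963863, 0.2597372)
q + ½dt·q⊗(0,ω), renormalized = (0.7350, 0.2481, -0.2694, -0.5706)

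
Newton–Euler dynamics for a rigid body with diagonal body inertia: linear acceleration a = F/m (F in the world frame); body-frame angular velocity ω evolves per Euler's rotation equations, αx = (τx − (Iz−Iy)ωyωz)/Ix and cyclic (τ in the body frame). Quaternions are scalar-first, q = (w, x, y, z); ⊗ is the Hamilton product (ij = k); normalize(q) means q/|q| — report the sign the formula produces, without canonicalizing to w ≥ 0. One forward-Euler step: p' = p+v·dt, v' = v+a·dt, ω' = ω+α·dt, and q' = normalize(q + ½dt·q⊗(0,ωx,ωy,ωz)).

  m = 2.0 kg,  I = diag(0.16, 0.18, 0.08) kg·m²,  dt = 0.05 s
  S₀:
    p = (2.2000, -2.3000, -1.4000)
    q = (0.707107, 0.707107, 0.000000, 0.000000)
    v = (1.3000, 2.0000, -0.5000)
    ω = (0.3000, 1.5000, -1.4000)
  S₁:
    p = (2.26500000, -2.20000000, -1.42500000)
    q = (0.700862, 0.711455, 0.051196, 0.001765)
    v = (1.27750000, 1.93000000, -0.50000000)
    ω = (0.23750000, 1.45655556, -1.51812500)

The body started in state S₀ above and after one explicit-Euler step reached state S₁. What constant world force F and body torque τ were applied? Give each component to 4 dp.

ω₁ − ω₀ = (-0.06250000, -0.04344444, -0.11812500)
gyro term ω₀×Iω₀ = (0.2100, -0.0336, 0.0090)
I·α + gyro = (0.0100, -0.1900, -0.1800)
Δv = v₁−v₀ = (-0.02250000, -0.07000000, 0.00000000)
m·(v₁−v₀)/dt = (-0.9000, -2.8000, 0.0000)

F = (-0.9000, -2.8000, 0.0000)
τ = (0.0100, -0.1900, -0.1800)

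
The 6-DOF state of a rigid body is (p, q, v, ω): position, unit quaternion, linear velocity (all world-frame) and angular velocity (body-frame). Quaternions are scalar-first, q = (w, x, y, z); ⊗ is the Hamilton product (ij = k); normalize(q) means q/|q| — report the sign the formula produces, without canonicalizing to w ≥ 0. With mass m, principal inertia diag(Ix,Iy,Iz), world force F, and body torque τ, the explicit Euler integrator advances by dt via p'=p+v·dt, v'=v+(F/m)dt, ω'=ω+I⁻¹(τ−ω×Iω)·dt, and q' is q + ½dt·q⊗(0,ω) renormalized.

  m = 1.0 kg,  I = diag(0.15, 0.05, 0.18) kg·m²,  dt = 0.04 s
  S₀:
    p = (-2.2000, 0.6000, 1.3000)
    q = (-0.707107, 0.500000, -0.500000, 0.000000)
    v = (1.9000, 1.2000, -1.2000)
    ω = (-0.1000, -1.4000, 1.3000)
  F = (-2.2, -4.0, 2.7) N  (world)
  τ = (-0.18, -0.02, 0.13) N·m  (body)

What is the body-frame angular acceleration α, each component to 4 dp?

precession coupling ω×(Iω) = (-0.2366, 0.0039, -0.0140)
(τ − ω×Iω)/I = (0.3773, -0.4780, 0.8000)

α = (0.3773, -0.4780, 0.8000)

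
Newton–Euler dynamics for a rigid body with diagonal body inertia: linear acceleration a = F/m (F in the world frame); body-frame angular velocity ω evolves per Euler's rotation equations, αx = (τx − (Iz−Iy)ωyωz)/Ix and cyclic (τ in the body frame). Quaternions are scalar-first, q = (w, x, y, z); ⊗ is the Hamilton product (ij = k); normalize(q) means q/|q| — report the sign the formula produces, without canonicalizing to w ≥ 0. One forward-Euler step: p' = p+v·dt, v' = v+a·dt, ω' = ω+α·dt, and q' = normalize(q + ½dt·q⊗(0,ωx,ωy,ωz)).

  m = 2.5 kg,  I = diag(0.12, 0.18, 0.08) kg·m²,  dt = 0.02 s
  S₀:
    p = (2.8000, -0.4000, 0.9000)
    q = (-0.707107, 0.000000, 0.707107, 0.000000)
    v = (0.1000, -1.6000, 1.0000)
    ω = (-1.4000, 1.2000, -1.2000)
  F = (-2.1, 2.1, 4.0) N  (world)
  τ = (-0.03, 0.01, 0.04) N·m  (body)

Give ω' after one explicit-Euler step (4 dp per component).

ω' = (-1.4290, 1.1936, -1.1648)

gyro term ω×Iω = (0.1440, 0.0672, -0.1008)
α = I⁻¹(τ − ω×Iω) = (-1.4500, -0.3178, 1.7600)
new body rate ω' = (-1.4290, 1.1936, -1.1648)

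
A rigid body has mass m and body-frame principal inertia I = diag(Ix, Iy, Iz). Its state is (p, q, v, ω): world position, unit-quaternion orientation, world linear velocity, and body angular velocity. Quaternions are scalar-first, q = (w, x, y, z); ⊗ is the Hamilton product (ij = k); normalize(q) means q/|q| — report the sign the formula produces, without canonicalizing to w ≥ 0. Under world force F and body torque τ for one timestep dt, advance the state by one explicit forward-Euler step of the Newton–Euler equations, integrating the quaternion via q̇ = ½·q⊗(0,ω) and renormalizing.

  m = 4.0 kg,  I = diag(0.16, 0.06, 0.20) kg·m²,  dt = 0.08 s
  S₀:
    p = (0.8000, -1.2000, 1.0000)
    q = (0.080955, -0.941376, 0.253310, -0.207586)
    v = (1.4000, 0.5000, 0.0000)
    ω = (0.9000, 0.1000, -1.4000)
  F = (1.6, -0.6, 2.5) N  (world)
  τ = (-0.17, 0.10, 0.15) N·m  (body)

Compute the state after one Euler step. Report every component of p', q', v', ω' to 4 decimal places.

p' = (0.9120, -1.1600, 1.0000)
q' = (0.1020, -0.9497, 0.1930, -0.2245)
v' = (1.4320, 0.4880, 0.0500)
ω' = (0.8248, 0.1661, -1.3364)

precession coupling ω×(Iω) = (-0.0196, 0.0504, -0.0090)
(τ − ω×Iω)/I = (-0.9400, 0.8267, 0.7950)
new body rate ω' = (0.8248, 0.1661, -1.3364)
q⊗(0,ω) = (0.5312870, -0.2610159, -1.4966583, -0.4354536)
q + ½dt·q⊗(0,ω), renormalized = (0.1020, -0.9497, 0.1930, -0.2245)
linear accel F/m = (0.4000, -0.1500, 0.6250)
new position p' = (0.9120, -1.1600, 1.0000)
v' = v + a·dt = (1.4320, 0.4880, 0.0500)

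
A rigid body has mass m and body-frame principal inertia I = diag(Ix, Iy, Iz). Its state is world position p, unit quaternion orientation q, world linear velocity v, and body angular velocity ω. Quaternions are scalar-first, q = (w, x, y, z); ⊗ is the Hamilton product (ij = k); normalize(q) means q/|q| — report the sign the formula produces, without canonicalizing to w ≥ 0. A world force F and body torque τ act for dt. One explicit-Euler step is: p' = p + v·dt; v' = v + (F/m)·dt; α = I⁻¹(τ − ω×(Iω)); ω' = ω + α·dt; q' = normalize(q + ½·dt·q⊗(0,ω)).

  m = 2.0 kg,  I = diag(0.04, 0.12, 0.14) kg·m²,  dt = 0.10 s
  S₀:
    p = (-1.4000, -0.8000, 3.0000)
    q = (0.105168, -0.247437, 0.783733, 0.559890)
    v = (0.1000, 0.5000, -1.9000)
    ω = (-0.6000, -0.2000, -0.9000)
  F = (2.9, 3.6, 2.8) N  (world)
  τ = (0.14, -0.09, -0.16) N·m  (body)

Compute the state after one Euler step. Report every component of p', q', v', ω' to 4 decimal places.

linear accel F/m = (1.4500, 1.8000, 1.4000)
p' = p + v·dt = (-1.3900, -0.7500, 2.8100)
v + (F/m)dt = (0.2450, 0.6800, -1.7600)
(τ − ω×Iω)/I = (3.4100, -0.3000, -1.2114)
ω + α·dt = (-0.2590, -0.2300, -1.0211)
Hamilton product q⊗(0,ω) = (0.5121854, -0.6564825, -0.5796609, 0.4250760)
updated quaternion q' = (0.1306, -0.2798, 0.7536, 0.5803)

p' = (-1.3900, -0.7500, 2.8100)
q' = (0.1306, -0.2798, 0.7536, 0.5803)
v' = (0.2450, 0.6800, -1.7600)
ω' = (-0.2590, -0.2300, -1.0211)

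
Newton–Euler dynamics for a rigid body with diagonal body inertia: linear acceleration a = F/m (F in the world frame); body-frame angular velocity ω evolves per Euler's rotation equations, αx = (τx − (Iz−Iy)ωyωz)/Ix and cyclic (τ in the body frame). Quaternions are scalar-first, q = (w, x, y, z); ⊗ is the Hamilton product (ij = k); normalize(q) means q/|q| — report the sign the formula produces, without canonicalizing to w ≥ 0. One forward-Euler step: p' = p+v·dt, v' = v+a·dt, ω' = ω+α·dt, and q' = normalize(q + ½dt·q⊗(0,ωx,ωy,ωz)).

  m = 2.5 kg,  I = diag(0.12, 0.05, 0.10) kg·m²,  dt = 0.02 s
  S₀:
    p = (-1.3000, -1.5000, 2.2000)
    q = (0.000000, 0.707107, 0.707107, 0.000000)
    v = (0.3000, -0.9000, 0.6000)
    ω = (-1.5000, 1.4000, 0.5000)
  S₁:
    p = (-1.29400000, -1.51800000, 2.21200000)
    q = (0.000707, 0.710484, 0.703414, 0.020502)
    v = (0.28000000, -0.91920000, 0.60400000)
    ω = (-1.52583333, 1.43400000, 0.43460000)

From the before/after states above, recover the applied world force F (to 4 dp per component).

F = (-2.5000, -2.4000, 0.5000)

v₁ − v₀ = (-0.02000000, -0.01920000, 0.00400000)
applied force F = (-2.5000, -2.4000, 0.5000)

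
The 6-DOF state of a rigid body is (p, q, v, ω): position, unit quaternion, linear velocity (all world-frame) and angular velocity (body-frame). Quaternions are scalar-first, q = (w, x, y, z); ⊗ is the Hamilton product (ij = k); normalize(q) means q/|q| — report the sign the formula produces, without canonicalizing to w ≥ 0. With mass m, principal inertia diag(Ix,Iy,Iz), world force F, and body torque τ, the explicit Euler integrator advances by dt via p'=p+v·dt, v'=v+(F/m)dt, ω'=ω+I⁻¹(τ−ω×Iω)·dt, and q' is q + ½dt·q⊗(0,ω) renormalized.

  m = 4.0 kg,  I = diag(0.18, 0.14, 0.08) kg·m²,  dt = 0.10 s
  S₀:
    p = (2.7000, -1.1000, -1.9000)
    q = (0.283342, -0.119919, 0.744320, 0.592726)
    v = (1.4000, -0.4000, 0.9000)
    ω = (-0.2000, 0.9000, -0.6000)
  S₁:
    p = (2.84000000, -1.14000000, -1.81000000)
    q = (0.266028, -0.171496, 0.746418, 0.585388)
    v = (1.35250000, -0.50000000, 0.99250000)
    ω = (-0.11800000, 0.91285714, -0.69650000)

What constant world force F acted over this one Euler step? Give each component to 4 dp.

Δv = v₁−v₀ = (-0.04750000, -0.10000000, 0.09250000)
applied force F = (-1.9000, -4.0000, 3.7000)

F = (-1.9000, -4.0000, 3.7000)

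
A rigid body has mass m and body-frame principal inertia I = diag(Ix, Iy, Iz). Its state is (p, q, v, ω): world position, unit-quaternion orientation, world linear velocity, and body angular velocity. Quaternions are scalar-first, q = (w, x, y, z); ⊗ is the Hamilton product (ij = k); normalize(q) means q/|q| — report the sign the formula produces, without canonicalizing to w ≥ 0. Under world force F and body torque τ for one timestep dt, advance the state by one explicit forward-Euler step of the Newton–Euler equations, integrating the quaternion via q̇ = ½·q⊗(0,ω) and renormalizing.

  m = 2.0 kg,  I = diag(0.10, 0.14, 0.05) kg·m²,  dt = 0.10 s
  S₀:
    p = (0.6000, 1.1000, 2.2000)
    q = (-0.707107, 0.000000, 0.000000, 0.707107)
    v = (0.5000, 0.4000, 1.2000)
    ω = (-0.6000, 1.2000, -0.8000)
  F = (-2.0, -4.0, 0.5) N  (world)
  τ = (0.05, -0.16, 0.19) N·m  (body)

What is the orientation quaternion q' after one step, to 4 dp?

Hamilton product q⊗(0,ω) = (0.5656856, -0.4242642, -1.2727926, 0.5656856)
updated quaternion q' = (-0.6768, -0.0211, -0.0634, 0.7332)

q' = (-0.6768, -0.0211, -0.0634, 0.7332)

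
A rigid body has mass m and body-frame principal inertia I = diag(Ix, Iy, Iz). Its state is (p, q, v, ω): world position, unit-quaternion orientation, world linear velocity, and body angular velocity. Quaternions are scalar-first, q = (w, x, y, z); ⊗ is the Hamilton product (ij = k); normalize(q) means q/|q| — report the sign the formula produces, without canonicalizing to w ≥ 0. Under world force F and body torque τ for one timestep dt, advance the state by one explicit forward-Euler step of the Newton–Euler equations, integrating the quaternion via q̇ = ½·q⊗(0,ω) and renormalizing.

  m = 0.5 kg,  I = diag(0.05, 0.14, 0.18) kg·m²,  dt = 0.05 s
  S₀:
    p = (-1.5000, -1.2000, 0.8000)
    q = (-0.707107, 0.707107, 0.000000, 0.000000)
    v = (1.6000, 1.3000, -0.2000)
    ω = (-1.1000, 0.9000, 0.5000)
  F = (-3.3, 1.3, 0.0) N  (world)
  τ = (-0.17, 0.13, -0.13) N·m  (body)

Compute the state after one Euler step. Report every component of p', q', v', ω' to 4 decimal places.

new position p' = (-1.4200, -1.1350, 0.7900)
new velocity v' = (1.2700, 1.4300, -0.2000)
ω×(Iω) gyroscopic = (0.0180, 0.0715, -0.0891)
angular accel α = (-3.7600, 0.4179, -0.2272)
ω' = ω + α·dt = (-1.2880, 0.9209, 0.4886)
q⊗(0,ω) = (0.7778177, 0.7778177, -0.9899498, 0.2828428)
updated quaternion q' = (-0.6872, 0.7260, -0.0247, 0.0071)

p' = (-1.4200, -1.1350, 0.7900)
q' = (-0.6872, 0.7260, -0.0247, 0.0071)
v' = (1.2700, 1.4300, -0.2000)
ω' = (-1.2880, 0.9209, 0.4886)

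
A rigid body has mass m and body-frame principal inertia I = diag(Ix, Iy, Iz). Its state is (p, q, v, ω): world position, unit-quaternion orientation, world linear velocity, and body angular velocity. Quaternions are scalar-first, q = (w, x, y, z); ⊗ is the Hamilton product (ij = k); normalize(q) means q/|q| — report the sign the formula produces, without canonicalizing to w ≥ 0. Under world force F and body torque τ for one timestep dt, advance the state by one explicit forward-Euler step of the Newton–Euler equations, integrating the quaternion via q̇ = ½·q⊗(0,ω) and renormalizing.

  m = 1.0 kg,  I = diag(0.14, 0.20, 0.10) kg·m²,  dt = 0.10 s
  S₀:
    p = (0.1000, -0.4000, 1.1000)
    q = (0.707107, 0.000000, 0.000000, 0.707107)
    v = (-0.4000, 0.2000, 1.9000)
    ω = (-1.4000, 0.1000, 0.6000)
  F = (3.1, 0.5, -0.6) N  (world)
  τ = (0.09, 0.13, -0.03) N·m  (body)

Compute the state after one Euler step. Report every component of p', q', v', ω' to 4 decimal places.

p' = (0.0600, -0.3800, 1.2900)
q' = (0.6839, -0.0529, -0.0458, 0.7262)
v' = (-0.0900, 0.2500, 1.8400)
ω' = (-1.3314, 0.1818, 0.5784)

angular accel α = (0.6857, 0.8180, -0.2160)
ω' = ω + α·dt = (-1.3314, 0.1818, 0.5784)
q⊗(0,ω) = (-0.4242642, -1.0606605, -0.9192391, 0.4242642)
q + ½dt·q⊗(0,ω), renormalized = (0.6839, -0.0529, -0.0458, 0.7262)
a = (3.1000, 0.5000, -0.6000)
p + v·dt = (0.0600, -0.3800, 1.2900)
v' = v + a·dt = (-0.0900, 0.2500, 1.8400)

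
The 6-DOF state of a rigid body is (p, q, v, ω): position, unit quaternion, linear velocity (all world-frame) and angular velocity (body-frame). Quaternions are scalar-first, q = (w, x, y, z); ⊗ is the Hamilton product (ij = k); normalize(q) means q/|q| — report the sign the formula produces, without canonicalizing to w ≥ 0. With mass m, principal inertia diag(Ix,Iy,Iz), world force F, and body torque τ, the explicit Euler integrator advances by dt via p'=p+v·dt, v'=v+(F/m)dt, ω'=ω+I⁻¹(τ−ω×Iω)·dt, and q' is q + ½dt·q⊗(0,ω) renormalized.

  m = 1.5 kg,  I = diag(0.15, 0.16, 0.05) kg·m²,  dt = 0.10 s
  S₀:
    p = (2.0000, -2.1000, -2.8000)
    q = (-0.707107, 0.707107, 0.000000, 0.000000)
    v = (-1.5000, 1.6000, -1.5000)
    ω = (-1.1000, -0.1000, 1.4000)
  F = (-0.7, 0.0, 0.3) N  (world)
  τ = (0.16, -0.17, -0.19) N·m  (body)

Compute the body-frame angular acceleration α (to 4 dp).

gyro term ω×Iω = (0.0154, -0.1540, 0.0011)
(τ − ω×Iω)/I = (0.9640, -0.1000, -3.8220)

α = (0.9640, -0.1000, -3.8220)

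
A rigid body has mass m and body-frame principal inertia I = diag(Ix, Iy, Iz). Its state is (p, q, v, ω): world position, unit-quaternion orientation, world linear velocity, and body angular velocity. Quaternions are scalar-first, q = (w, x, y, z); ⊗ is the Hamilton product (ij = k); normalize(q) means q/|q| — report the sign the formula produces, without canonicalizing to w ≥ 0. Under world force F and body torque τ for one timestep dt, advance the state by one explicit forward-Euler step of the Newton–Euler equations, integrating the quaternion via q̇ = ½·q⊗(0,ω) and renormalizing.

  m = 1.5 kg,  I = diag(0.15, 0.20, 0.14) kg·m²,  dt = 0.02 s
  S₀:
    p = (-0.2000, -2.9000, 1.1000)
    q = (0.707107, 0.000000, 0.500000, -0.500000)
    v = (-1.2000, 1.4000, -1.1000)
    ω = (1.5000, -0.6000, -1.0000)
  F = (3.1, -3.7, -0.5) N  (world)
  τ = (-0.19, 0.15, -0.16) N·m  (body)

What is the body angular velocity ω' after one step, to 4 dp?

ω' = (1.4795, -0.5835, -1.0164)

gyro term ω×Iω = (-0.0360, -0.0150, -0.0450)
α = I⁻¹(τ − ω×Iω) = (-1.0267, 0.8250, -0.8214)
ω + α·dt = (1.4795, -0.5835, -1.0164)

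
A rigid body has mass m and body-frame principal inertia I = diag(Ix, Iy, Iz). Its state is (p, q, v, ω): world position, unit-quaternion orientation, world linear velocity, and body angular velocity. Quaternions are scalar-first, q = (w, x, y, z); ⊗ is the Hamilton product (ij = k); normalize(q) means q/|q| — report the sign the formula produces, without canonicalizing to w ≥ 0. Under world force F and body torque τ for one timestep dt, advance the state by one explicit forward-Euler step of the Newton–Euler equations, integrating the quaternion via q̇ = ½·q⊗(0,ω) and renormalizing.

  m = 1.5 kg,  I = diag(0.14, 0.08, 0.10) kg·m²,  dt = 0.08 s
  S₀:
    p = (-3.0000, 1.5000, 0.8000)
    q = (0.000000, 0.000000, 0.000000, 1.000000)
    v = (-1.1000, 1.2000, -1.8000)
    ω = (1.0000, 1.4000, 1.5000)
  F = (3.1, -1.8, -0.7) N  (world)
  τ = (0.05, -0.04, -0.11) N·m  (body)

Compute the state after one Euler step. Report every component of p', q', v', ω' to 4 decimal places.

p' = (-3.0880, 1.5960, 0.6560)
q' = (-0.0598, -0.0558, 0.0398, 0.9959)
v' = (-0.9347, 1.1040, -1.8373)
ω' = (1.0046, 1.3000, 1.4792)

ω×(Iω) gyroscopic = (0.0420, 0.0600, -0.0840)
angular accel α = (0.0571, -1.2500, -0.2600)
ω' = ω + α·dt = (1.0046, 1.3000, 1.4792)
2q̇ = q⊗(0,ω) = (-1.5000000, -1.4000000, 1.0000000, 0.0000000)
updated quaternion q' = (-0.0598, -0.0558, 0.0398, 0.9959)
a = F/m = (2.0667, -1.2000, -0.4667)
new position p' = (-3.0880, 1.5960, 0.6560)
v' = v + a·dt = (-0.9347, 1.1040, -1.8373)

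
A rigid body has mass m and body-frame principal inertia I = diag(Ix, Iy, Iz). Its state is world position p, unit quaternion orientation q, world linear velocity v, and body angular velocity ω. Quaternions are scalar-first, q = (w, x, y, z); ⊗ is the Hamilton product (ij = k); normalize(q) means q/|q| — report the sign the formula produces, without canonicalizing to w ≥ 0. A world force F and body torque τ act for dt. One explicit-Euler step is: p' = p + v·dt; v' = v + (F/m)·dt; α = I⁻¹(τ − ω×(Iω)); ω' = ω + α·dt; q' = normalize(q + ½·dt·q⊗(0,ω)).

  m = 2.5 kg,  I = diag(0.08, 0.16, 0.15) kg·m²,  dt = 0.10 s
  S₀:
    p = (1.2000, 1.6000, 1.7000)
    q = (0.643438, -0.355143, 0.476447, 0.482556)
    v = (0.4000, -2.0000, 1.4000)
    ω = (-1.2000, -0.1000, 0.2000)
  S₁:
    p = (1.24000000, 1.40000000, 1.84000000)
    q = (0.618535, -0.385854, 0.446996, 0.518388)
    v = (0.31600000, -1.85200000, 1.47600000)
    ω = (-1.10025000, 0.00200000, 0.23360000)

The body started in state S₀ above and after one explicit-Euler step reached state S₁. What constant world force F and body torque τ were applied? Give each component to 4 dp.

rate change Δω = (0.09975000, 0.10200000, 0.03360000)
I·α + gyro = (0.0800, 0.1800, 0.0600)
v₁ − v₀ = (-0.08400000, 0.14800000, 0.07600000)
m·(v₁−v₀)/dt = (-2.1000, 3.7000, 1.9000)

F = (-2.1000, 3.7000, 1.9000)
τ = (0.0800, 0.1800, 0.0600)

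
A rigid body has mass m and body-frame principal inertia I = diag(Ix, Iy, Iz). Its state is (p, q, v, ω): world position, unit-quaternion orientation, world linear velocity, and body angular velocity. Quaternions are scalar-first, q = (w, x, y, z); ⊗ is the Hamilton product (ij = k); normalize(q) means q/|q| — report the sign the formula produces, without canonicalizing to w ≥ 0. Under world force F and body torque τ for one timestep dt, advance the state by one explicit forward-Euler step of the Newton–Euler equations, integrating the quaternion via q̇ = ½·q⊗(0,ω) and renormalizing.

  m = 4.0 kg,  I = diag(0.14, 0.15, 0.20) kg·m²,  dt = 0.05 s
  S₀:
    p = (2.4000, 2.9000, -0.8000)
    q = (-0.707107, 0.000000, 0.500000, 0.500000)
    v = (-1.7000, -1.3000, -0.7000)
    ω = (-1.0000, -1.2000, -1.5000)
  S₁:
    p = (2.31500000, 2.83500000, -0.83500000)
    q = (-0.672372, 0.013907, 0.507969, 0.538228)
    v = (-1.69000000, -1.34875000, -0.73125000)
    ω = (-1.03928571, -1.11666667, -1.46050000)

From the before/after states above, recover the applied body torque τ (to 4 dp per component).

τ = (-0.0200, 0.1600, 0.1700)

ω₁ − ω₀ = (-0.03928571, 0.08333333, 0.03950000)
gyro term ω₀×Iω₀ = (0.0900, -0.0900, 0.0120)
τ = I·(Δω/dt) + ω₀×(Iω₀) = (-0.0200, 0.1600, 0.1700)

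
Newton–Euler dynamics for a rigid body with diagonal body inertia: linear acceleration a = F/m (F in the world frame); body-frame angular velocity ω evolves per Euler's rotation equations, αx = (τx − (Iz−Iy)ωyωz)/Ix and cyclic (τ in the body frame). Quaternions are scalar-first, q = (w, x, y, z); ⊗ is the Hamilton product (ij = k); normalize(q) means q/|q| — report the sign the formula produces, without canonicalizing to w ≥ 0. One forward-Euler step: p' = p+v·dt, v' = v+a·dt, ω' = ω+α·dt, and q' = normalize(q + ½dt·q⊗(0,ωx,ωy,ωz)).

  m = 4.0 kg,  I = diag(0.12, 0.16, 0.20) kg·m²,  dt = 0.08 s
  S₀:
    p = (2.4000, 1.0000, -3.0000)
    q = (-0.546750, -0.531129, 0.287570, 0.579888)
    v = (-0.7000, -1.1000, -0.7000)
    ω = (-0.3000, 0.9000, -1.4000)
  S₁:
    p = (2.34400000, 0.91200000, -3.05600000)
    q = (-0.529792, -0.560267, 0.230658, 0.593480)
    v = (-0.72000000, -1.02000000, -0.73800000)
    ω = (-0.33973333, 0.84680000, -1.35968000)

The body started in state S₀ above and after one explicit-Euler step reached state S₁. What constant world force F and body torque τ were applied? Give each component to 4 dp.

F = (-1.0000, 4.0000, -1.9000)
τ = (-0.1100, -0.1400, 0.0900)

ω₁ − ω₀ = (-0.03973333, -0.05320000, 0.04032000)
precession coupling = (-0.0504, -0.0336, -0.0108)
I·α + gyro = (-0.1100, -0.1400, 0.0900)
velocity change Δv = (-0.02000000, 0.08000000, -0.03800000)
m·(v₁−v₀)/dt = (-1.0000, 4.0000, -1.9000)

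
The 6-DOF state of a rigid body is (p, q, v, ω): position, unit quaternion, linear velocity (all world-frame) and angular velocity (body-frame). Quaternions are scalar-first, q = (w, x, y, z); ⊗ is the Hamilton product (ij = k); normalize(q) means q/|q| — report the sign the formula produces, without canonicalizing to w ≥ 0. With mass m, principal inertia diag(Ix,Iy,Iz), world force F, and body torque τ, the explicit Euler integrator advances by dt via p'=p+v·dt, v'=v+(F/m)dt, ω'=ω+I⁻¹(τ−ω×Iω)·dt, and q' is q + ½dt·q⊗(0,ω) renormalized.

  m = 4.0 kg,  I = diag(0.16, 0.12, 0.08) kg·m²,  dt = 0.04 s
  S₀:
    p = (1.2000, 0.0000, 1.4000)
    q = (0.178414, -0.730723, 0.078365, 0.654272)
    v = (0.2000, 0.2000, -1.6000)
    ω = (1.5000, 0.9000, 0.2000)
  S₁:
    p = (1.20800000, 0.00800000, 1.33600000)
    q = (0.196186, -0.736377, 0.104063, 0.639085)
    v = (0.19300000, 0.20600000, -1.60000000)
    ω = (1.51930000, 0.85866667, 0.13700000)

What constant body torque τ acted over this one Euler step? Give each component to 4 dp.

τ = (0.0700, -0.1000, -0.1800)

Δω = ω₁−ω₀ = (0.01930000, -0.04133333, -0.06300000)
τ = I·(Δω/dt) + ω₀×(Iω₀) = (0.0700, -0.1000, -0.1800)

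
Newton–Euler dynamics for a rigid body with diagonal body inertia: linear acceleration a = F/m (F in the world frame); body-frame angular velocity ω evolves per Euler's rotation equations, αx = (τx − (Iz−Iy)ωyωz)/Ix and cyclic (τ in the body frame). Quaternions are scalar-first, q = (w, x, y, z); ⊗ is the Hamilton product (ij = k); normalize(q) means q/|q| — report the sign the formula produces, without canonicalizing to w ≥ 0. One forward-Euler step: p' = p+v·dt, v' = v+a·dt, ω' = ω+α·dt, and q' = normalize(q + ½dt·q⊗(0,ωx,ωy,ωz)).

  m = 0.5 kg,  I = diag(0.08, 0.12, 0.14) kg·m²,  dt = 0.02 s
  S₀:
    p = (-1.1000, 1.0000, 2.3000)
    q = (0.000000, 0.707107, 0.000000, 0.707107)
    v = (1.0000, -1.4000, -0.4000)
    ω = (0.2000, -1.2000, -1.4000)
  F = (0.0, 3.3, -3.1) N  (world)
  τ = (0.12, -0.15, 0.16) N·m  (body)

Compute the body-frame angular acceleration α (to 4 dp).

α = (1.0800, -1.3900, 1.2114)

precession coupling ω×(Iω) = (0.0336, 0.0168, -0.0096)
angular accel α = (1.0800, -1.3900, 1.2114)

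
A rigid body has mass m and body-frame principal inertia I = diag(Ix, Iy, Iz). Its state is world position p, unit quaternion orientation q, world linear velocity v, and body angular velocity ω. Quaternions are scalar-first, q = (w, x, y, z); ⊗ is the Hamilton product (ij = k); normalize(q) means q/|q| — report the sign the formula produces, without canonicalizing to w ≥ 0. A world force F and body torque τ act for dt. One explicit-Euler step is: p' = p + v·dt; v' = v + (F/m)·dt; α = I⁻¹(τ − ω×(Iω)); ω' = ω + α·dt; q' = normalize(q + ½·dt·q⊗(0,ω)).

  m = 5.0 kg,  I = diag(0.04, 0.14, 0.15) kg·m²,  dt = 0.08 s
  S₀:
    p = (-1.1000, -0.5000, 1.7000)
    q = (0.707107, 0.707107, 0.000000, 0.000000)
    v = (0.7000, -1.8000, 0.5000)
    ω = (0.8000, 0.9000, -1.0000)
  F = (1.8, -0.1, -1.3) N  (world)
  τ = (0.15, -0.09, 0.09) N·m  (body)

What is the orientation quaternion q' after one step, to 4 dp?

2q̇ = q⊗(0,ω) = (-0.5656856, 0.5656856, 1.3435033, -0.0707107)
q' = normalize(q + ½dt·q⊗(0,ω)) = (0.6831, 0.7283, 0.0536, -0.0028)

q' = (0.6831, 0.7283, 0.0536, -0.0028)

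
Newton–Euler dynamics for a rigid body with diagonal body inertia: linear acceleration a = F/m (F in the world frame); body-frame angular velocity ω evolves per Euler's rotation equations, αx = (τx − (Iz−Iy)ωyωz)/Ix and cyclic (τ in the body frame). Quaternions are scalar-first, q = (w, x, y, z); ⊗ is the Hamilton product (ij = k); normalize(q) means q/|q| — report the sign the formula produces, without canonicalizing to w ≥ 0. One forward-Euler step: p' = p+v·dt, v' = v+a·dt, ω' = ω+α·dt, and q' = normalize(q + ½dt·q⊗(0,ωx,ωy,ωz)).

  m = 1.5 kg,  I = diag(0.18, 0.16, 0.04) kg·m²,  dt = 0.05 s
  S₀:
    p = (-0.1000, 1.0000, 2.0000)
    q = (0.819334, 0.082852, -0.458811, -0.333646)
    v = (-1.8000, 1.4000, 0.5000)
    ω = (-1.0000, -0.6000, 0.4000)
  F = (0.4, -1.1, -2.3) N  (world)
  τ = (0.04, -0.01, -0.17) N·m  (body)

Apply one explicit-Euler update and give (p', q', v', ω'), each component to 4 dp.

p' = (-0.1900, 1.0700, 2.0250)
q' = (0.8175, 0.0528, -0.4634, -0.3380)
v' = (-1.7867, 1.3633, 0.4233)
ω' = (-0.9969, -0.5856, 0.2025)

precession coupling ω×(Iω) = (0.0288, -0.0560, -0.0120)
(τ − ω×Iω)/I = (0.0622, 0.2875, -3.9500)
ω + α·dt = (-0.9969, -0.5856, 0.2025)
Hamilton product q⊗(0,ω) = (-0.0589762, -1.2030460, -0.1910952, -0.1807886)
q + ½dt·q⊗(0,ω), renormalized = (0.8175, 0.0528, -0.4634, -0.3380)
p + v·dt = (-0.1900, 1.0700, 2.0250)
v' = v + a·dt = (-1.7867, 1.3633, 0.4233)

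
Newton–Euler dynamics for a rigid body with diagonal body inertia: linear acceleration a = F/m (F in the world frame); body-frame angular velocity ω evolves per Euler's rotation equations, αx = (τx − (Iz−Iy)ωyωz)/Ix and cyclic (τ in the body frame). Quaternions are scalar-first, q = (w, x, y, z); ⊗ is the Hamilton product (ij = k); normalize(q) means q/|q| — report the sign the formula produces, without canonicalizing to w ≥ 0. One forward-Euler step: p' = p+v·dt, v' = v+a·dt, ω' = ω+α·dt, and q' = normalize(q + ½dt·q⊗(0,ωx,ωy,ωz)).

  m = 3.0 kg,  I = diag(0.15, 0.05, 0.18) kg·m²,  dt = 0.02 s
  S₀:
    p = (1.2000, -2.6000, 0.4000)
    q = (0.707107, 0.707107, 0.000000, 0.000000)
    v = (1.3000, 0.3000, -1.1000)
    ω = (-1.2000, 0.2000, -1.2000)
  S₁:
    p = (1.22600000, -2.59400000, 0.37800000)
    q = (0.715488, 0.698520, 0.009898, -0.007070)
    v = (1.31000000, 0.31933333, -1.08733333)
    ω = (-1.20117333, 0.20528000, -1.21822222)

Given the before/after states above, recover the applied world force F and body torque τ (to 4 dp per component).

Δv = v₁−v₀ = (0.01000000, 0.01933333, 0.01266667)
F = m·Δv/dt = (1.5000, 2.9000, 1.9000)
Δω = ω₁−ω₀ = (-0.00117333, 0.00528000, -0.01822222)
τ = I·(Δω/dt) + ω₀×(Iω₀) = (-0.0400, -0.0300, -0.1400)

F = (1.5000, 2.9000, 1.9000)
τ = (-0.0400, -0.0300, -0.1400)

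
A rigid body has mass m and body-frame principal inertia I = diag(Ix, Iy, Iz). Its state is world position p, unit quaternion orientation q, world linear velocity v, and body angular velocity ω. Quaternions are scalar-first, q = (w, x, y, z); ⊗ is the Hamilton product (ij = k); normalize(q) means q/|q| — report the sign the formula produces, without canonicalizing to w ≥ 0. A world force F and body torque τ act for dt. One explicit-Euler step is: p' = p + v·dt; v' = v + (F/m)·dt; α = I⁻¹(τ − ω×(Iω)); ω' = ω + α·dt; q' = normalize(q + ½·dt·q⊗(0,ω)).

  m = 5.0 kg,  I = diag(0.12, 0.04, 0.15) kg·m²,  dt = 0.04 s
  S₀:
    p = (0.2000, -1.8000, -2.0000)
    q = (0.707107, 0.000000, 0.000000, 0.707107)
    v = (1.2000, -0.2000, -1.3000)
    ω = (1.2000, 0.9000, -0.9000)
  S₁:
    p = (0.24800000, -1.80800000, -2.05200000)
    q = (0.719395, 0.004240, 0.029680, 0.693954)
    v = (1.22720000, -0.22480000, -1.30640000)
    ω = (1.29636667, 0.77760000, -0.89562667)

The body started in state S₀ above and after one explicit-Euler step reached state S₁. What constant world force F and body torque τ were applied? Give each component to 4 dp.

F = (3.4000, -3.1000, -0.8000)
τ = (0.2000, -0.0900, -0.0700)

velocity change Δv = (0.02720000, -0.02480000, -0.00640000)
applied force F = (3.4000, -3.1000, -0.8000)
ω₁ − ω₀ = (0.09636667, -0.12240000, 0.00437333)
precession coupling = (-0.0891, 0.0324, -0.0864)
I·α + gyro = (0.2000, -0.0900, -0.0700)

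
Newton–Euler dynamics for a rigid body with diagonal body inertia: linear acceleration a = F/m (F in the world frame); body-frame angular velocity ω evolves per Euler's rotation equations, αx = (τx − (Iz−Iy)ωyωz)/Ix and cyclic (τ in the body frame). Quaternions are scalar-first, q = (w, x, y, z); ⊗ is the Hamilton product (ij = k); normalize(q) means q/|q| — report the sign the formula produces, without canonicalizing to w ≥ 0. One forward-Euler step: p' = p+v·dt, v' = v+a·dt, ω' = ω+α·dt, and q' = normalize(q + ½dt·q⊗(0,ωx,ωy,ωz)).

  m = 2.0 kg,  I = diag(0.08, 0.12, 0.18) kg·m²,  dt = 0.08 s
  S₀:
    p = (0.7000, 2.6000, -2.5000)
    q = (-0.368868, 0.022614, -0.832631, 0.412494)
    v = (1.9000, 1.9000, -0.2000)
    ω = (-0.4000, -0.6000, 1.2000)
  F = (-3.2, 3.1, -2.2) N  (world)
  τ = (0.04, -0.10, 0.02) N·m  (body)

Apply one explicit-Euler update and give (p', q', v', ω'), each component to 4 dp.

α = I⁻¹(τ − ω×Iω) = (1.0400, -1.2333, 0.0578)
ω + α·dt = (-0.3168, -0.6987, 1.2046)
Hamilton product q⊗(0,ω) = (-0.9855258, -0.6041136, 0.0291864, -0.7892624)
q' = normalize(q + ½dt·q⊗(0,ω)) = (-0.4077, -0.0015, -0.8302, 0.3803)
p' = p + v·dt = (0.8520, 2.7520, -2.5160)
v + (F/m)dt = (1.7720, 2.0240, -0.2880)

p' = (0.8520, 2.7520, -2.5160)
q' = (-0.4077, -0.0015, -0.8302, 0.3803)
v' = (1.7720, 2.0240, -0.2880)
ω' = (-0.3168, -0.6987, 1.2046)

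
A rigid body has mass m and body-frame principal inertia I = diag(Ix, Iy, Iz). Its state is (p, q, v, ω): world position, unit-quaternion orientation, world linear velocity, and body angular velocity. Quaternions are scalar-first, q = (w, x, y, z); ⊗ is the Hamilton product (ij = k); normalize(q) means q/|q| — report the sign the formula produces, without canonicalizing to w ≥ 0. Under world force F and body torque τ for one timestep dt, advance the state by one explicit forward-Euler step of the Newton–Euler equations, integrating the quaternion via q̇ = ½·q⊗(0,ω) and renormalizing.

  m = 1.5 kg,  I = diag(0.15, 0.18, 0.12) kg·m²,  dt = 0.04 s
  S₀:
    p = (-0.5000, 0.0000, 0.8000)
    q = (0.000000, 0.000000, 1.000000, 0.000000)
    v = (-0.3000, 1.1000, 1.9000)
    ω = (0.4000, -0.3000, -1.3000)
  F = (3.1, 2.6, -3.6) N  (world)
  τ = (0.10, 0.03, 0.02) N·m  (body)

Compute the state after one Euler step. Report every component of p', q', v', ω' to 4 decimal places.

a = (2.0667, 1.7333, -2.4000)
p + v·dt = (-0.5120, 0.0440, 0.8760)
v + (F/m)dt = (-0.2173, 1.1693, 1.8040)
α = I⁻¹(τ − ω×Iω) = (0.8227, 0.2533, 0.1967)
new body rate ω' = (0.4329, -0.2899, -1.2921)
q⊗(0,ω) = (0.3000000, -1.3000000, 0.0000000, -0.4000000)
q' = normalize(q + ½dt·q⊗(0,ω)) = (0.0060, -0.0260, 0.9996, -0.0080)

p' = (-0.5120, 0.0440, 0.8760)
q' = (0.0060, -0.0260, 0.9996, -0.0080)
v' = (-0.2173, 1.1693, 1.8040)
ω' = (0.4329, -0.2899, -1.2921)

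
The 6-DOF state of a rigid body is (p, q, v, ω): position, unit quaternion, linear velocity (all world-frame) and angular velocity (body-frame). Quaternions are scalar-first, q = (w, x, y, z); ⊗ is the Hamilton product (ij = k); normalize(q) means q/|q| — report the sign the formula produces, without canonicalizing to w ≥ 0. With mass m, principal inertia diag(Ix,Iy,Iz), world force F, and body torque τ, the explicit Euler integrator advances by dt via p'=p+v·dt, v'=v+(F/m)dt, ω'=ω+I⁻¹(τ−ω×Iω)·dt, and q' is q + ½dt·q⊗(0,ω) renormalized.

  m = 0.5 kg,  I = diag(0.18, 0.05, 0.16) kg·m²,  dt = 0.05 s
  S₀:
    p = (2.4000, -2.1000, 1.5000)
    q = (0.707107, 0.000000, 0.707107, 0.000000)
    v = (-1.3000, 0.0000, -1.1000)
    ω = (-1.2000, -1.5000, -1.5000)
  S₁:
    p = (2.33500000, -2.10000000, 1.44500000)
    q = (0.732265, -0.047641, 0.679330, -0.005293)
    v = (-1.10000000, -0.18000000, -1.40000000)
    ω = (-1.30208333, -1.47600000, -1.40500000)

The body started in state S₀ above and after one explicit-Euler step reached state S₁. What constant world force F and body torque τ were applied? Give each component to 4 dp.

rate change Δω = (-0.10208333, 0.02400000, 0.09500000)
precession coupling = (0.2475, 0.0360, -0.2340)
τ = I·(Δω/dt) + ω₀×(Iω₀) = (-0.1200, 0.0600, 0.0700)
v₁ − v₀ = (0.20000000, -0.18000000, -0.30000000)
applied force F = (2.0000, -1.8000, -3.0000)

F = (2.0000, -1.8000, -3.0000)
τ = (-0.1200, 0.0600, 0.0700)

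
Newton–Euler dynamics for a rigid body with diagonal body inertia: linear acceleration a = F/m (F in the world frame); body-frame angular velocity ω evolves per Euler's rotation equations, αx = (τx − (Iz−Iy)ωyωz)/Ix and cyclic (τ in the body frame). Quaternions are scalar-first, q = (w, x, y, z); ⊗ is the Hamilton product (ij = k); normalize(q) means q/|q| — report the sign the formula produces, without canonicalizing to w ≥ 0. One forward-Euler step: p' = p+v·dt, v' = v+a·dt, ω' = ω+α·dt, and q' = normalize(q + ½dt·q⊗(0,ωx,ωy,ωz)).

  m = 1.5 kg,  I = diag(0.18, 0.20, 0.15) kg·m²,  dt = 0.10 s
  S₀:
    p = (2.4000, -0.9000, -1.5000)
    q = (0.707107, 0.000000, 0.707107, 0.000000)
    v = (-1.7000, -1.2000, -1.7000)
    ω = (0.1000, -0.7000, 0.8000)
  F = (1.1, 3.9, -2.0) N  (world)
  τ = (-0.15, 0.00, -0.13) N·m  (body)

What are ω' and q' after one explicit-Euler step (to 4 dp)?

α = I⁻¹(τ − ω×Iω) = (-0.9889, -0.0120, -0.8573)
new body rate ω' = (0.0011, -0.7012, 0.7143)
q⊗(0,ω) = (0.4949749, 0.6363963, -0.4949749, 0.4949749)
updated quaternion q' = (0.7308, 0.0318, 0.6814, 0.0247)

ω' = (0.0011, -0.7012, 0.7143)
q' = (0.7308, 0.0318, 0.6814, 0.0247)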